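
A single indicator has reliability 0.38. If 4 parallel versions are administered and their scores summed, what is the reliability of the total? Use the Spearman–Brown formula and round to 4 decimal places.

0.7103

ρ_k = kρ / (1 + (k−1)ρ) = 4·0.38 / (1 + 3·0.38) = 1.520 / 2.140 = 0.7103.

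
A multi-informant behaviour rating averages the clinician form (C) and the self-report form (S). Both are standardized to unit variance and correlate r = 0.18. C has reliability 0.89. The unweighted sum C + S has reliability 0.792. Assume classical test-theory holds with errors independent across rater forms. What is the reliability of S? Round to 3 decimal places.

0.619

Var(C+S) = 2 + 2·0.18 = 2.360.
True-score variance = ρ_C + ρ_S + 2·0.18, so 0.792 = (0.89 + ρ_S + 0.36) / 2.360.
ρ_S = 0.792·2.360 − 0.89 − 0.36 = 0.619.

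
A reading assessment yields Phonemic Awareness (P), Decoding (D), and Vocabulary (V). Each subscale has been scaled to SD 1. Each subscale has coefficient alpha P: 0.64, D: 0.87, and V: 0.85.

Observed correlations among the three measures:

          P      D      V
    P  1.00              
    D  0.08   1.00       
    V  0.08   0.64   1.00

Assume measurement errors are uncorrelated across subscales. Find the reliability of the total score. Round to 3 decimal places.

Var(P+D+V) = 3 + 2·[0.08 + 0.08 + 0.64] = 3 + 1.6 = 4.6.
Under uncorrelated errors the observed covariances equal the true-score covariances, so only the own-variance terms attenuate.
True-score variance = [0.64 + 0.87 + 0.85] + 1.6 = 2.36 + 1.6 = 3.96.
Reliability = 3.96 / 4.6 = 0.861.

0.861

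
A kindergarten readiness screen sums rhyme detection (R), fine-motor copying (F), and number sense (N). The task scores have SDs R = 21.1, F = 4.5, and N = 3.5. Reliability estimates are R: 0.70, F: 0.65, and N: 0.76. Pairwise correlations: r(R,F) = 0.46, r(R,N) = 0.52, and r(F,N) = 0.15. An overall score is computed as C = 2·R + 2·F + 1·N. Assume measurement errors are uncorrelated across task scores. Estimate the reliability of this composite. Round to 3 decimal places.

Var(C) = 2²·21.1² + 2²·4.5² + 3.5² + 2·[4·21.1·4.5·0.46 + 2·21.1·3.5·0.52 + 2·4.5·3.5·0.15] = 1874.09 + 512.474 = 2386.56.
Under uncorrelated errors the observed covariances equal the true-score covariances, so only the own-variance terms attenuate.
True-score variance = [2²·21.1²·0.70 + 2²·4.5²·0.65 + 3.5²·0.76] + 512.474 = 1308.55 + 512.474 = 1821.02.
Reliability = 1821.02 / 2386.56 = 0.763.

0.763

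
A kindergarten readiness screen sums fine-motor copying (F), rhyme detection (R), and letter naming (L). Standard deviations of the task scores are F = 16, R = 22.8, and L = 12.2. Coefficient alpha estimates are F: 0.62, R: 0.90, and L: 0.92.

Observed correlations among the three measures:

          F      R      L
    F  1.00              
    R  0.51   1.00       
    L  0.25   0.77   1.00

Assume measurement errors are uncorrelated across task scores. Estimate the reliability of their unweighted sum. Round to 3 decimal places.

Var(F+R+L) = 16² + 22.8² + 12.2² + 2·[16·22.8·0.51 + 16·12.2·0.25 + 22.8·12.2·0.77] = 924.68 + 898.062 = 1822.74.
Under uncorrelated errors the observed covariances equal the true-score covariances, so only the own-variance terms attenuate.
True-score variance = [16²·0.62 + 22.8²·0.90 + 12.2²·0.92] + 898.062 = 763.509 + 898.062 = 1661.57.
Reliability = 1661.57 / 1822.74 = 0.912.

0.912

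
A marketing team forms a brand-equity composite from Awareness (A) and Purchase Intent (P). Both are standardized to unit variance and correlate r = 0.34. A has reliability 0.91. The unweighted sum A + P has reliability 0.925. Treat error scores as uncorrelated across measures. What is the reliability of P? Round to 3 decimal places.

Var(A+P) = 2 + 2·0.34 = 2.680.
True-score variance = ρ_A + ρ_P + 2·0.34, so 0.925 = (0.91 + ρ_P + 0.68) / 2.680.
ρ_P = 0.925·2.680 − 0.91 − 0.68 = 0.889.

0.889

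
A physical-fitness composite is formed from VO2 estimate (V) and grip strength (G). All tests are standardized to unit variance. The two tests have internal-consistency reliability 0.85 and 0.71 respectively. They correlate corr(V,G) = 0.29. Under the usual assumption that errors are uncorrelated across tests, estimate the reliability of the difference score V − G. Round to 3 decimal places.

Var(V−G) = 1 + 1 − 2·0.29 = 2 − 0.58 = 1.42.
Under uncorrelated errors the observed covariances equal the true-score covariances, so only the own-variance terms attenuate.
True-score variance = [0.85 + 0.71] − 0.58 = 1.56 − 0.58 = 0.98.
Reliability = 0.98 / 1.42 = 0.690.

0.690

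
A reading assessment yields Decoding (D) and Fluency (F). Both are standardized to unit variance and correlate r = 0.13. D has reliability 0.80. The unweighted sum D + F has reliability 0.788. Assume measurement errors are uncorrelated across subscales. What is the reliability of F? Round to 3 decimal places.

Var(D+F) = 2 + 2·0.13 = 2.260.
True-score variance = ρ_D + ρ_F + 2·0.13, so 0.788 = (0.80 + ρ_F + 0.26) / 2.260.
ρ_F = 0.788·2.260 − 0.80 − 0.26 = 0.721.

0.721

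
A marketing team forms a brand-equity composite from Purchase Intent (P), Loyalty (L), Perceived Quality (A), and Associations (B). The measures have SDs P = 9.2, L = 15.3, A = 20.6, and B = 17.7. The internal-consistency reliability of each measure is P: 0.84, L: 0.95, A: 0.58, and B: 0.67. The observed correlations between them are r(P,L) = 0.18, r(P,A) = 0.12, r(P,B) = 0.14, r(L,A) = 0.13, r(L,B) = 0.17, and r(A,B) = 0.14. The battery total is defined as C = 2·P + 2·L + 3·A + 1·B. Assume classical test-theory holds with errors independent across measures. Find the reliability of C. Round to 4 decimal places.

0.7400

Var(C) = 2²·9.2² + 2²·15.3² + 3²·20.6² + 17.7² + 2·[4·9.2·15.3·0.18 + 6·9.2·20.6·0.12 + 2·9.2·17.7·0.14 + 6·15.3·20.6·0.13 + 2·15.3·17.7·0.17 + 3·20.6·17.7·0.14] = 5407.45 + 1548.91 = 6956.36.
Under uncorrelated errors the observed covariances equal the true-score covariances, so only the own-variance terms attenuate.
True-score variance = [2²·9.2²·0.84 + 2²·15.3²·0.95 + 3²·20.6²·0.58 + 17.7²·0.67] + 1548.91 = 3599 + 1548.91 = 5147.9.
Reliability = 5147.9 / 6956.36 = 0.7400.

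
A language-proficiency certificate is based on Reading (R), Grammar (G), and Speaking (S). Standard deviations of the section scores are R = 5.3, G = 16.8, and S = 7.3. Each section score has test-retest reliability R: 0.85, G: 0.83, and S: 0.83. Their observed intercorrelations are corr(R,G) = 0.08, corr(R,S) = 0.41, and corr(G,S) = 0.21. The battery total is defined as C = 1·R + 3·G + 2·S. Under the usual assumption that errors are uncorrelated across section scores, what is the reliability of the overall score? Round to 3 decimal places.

0.852

Var(C) = 5.3² + 3²·16.8² + 2²·7.3² + 2·[3·5.3·16.8·0.08 + 2·5.3·7.3·0.41 + 6·16.8·7.3·0.21] = 2781.41 + 415.244 = 3196.65.
With uncorrelated errors the cross-covariances are all true-score covariance, so they carry over unchanged; only the diagonal terms shrink to ρᵢσᵢ².
True-score variance = [5.3²·0.85 + 3²·16.8²·0.83 + 2²·7.3²·0.83] + 415.244 = 2309.13 + 415.244 = 2724.38.
Reliability = 2724.38 / 3196.65 = 0.852.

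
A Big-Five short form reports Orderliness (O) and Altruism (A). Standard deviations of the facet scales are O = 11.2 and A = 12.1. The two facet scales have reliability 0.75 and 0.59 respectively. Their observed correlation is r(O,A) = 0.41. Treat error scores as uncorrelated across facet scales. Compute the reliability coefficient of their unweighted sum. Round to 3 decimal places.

Var(O+A) = 11.2² + 12.1² + 2·[11.2·12.1·0.41] = 271.85 + 111.126 = 382.976.
Because errors are independent across components, Cov(Tᵢ,Tⱼ) = Cov(Xᵢ,Xⱼ); the off-diagonal part of the true-score variance is the same as above.
True-score variance = [11.2²·0.75 + 12.1²·0.59] + 111.126 = 180.462 + 111.126 = 291.588.
Reliability = 291.588 / 382.976 = 0.761.

0.761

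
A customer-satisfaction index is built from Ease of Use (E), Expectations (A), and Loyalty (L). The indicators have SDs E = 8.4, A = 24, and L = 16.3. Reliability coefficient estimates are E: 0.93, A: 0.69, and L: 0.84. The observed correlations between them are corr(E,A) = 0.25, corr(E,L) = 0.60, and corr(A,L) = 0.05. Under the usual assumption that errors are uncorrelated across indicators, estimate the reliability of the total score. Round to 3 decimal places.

0.814

Var(E+A+L) = 8.4² + 24² + 16.3² + 2·[8.4·24·0.25 + 8.4·16.3·0.60 + 24·16.3·0.05] = 912.25 + 304.224 = 1216.47.
With uncorrelated errors the cross-covariances are all true-score covariance, so they carry over unchanged; only the diagonal terms shrink to ρᵢσᵢ².
True-score variance = [8.4²·0.93 + 24²·0.69 + 16.3²·0.84] + 304.224 = 686.24 + 304.224 = 990.464.
Reliability = 990.464 / 1216.47 = 0.814.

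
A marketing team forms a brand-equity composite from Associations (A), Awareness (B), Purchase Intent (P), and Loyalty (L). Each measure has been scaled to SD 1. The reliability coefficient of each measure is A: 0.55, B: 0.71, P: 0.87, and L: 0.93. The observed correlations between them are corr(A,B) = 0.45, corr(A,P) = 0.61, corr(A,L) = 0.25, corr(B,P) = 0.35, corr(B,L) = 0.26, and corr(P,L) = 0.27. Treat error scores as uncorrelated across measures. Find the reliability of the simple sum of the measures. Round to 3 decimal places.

Var(A+B+P+L) = 4 + 2·[0.45 + 0.61 + 0.25 + 0.35 + 0.26 + 0.27] = 4 + 4.38 = 8.38.
Because errors are independent across components, Cov(Tᵢ,Tⱼ) = Cov(Xᵢ,Xⱼ); the off-diagonal part of the true-score variance is the same as above.
True-score variance = [0.55 + 0.71 + 0.87 + 0.93] + 4.38 = 3.06 + 4.38 = 7.44.
Reliability = 7.44 / 8.38 = 0.888.

0.888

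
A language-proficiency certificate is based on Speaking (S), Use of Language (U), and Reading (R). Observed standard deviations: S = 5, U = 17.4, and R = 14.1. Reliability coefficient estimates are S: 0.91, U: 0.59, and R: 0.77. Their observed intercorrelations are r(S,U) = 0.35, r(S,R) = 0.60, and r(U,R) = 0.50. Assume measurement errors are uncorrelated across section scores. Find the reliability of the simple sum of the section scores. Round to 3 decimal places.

Var(S+U+R) = 5² + 17.4² + 14.1² + 2·[5·17.4·0.35 + 5·14.1·0.60 + 17.4·14.1·0.50] = 526.57 + 390.84 = 917.41.
Because errors are independent across components, Cov(Tᵢ,Tⱼ) = Cov(Xᵢ,Xⱼ); the off-diagonal part of the true-score variance is the same as above.
True-score variance = [5²·0.91 + 17.4²·0.59 + 14.1²·0.77] + 390.84 = 354.462 + 390.84 = 745.302.
Reliability = 745.302 / 917.41 = 0.812.

0.812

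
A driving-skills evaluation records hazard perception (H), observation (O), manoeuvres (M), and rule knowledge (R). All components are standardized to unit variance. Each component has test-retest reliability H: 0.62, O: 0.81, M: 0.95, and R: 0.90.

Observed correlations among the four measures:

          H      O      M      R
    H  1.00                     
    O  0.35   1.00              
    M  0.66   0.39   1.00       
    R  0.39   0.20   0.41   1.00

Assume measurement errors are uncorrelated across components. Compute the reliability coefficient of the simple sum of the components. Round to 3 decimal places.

0.918

Var(H+O+M+R) = 4 + 2·[0.35 + 0.66 + 0.39 + 0.39 + 0.20 + 0.41] = 4 + 4.8 = 8.8.
Under uncorrelated errors the observed covariances equal the true-score covariances, so only the own-variance terms attenuate.
True-score variance = [0.62 + 0.81 + 0.95 + 0.90] + 4.8 = 3.28 + 4.8 = 8.08.
Reliability = 8.08 / 8.8 = 0.918.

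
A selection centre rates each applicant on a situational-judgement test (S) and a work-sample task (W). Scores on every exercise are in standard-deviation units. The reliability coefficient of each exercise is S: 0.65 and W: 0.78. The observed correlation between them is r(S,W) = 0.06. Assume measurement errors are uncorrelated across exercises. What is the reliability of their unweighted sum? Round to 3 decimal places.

Var(S+W) = 2 + 2·[0.06] = 2 + 0.12 = 2.12.
Under uncorrelated errors the observed covariances equal the true-score covariances, so only the own-variance terms attenuate.
True-score variance = [0.65 + 0.78] + 0.12 = 1.43 + 0.12 = 1.55.
Reliability = 1.55 / 2.12 = 0.731.

0.731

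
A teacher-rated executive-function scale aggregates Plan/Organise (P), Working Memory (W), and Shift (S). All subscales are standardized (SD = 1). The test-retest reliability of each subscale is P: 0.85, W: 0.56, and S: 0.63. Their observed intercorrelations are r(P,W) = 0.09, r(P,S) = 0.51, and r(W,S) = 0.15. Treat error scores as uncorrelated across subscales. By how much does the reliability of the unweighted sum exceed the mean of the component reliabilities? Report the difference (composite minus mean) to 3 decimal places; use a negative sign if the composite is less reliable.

Var(sum) = 3 + 1.5 = 4.5; true-score variance = 2.04 + 1.5 = 3.54; composite reliability = 0.7867.
Mean component reliability = 0.6800.
Difference = 0.7867 − 0.6800 = 0.107.

0.107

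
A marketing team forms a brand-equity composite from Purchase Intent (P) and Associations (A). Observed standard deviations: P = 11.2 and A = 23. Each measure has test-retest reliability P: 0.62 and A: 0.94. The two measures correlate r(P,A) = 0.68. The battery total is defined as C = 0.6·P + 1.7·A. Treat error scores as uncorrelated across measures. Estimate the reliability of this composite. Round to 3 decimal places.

Var(C) = 0.6²·11.2² + 1.7²·23² + 2·[1.02·11.2·23·0.68] = 1573.97 + 357.343 = 1931.31.
With uncorrelated errors the cross-covariances are all true-score covariance, so they carry over unchanged; only the diagonal terms shrink to ρᵢσᵢ².
True-score variance = [0.6²·11.2²·0.62 + 1.7²·23²·0.94] + 357.343 = 1465.08 + 357.343 = 1822.42.
Reliability = 1822.42 / 1931.31 = 0.944.

0.944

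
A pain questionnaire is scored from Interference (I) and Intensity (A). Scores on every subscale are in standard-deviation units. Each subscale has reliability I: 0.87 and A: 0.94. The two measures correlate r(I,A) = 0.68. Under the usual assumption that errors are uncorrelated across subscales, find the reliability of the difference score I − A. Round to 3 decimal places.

Var(I−A) = 1 + 1 − 2·0.68 = 2 − 1.36 = 0.64.
Under uncorrelated errors the observed covariances equal the true-score covariances, so only the own-variance terms attenuate.
True-score variance = [0.87 + 0.94] − 1.36 = 1.81 − 1.36 = 0.45.
Reliability = 0.45 / 0.64 = 0.703.

0.703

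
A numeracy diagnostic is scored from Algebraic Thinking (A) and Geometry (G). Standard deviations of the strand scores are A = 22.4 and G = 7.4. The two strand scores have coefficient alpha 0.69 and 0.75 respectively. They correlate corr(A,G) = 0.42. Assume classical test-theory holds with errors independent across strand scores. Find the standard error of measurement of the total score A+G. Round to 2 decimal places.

Var(total) = 556.52 + 139.238 = 695.758.
True-score variance = 387.284 + 139.238 = 526.523, so reliability = 0.7568.
Error variance = 695.758 − 526.523 = 169.236; SEM = √169.236 = 13.01.

13.01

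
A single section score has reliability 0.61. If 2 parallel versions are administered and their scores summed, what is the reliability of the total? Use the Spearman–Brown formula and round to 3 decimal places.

ρ_k = kρ / (1 + (k−1)ρ) = 2·0.61 / (1 + 1·0.61) = 1.220 / 1.610 = 0.758.

0.758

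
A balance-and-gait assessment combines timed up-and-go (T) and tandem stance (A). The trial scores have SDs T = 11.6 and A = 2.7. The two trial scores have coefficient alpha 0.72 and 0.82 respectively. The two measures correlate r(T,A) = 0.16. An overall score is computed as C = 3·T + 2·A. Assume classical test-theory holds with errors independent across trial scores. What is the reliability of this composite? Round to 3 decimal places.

0.735

Var(C) = 3²·11.6² + 2²·2.7² + 2·[6·11.6·2.7·0.16] = 1240.2 + 60.1344 = 1300.33.
Under uncorrelated errors the observed covariances equal the true-score covariances, so only the own-variance terms attenuate.
True-score variance = [3²·11.6²·0.72 + 2²·2.7²·0.82] + 60.1344 = 895.86 + 60.1344 = 955.994.
Reliability = 955.994 / 1300.33 = 0.735.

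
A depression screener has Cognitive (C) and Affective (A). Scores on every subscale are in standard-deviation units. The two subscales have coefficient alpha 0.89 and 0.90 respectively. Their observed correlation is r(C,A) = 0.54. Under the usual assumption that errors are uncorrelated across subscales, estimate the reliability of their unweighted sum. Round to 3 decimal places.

Var(C+A) = 2 + 2·[0.54] = 2 + 1.08 = 3.08.
Because errors are independent across components, Cov(Tᵢ,Tⱼ) = Cov(Xᵢ,Xⱼ); the off-diagonal part of the true-score variance is the same as above.
True-score variance = [0.89 + 0.90] + 1.08 = 1.79 + 1.08 = 2.87.
Reliability = 2.87 / 3.08 = 0.932.

0.932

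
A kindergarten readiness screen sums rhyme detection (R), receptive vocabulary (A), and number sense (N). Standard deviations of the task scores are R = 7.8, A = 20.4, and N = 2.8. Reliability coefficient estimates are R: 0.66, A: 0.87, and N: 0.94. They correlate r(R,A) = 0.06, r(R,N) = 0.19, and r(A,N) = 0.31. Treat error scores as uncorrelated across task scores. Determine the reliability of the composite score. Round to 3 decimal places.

Var(R+A+N) = 7.8² + 20.4² + 2.8² + 2·[7.8·20.4·0.06 + 7.8·2.8·0.19 + 20.4·2.8·0.31] = 484.84 + 62.808 = 547.648.
With uncorrelated errors the cross-covariances are all true-score covariance, so they carry over unchanged; only the diagonal terms shrink to ρᵢσᵢ².
True-score variance = [7.8²·0.66 + 20.4²·0.87 + 2.8²·0.94] + 62.808 = 409.583 + 62.808 = 472.391.
Reliability = 472.391 / 547.648 = 0.863.

0.863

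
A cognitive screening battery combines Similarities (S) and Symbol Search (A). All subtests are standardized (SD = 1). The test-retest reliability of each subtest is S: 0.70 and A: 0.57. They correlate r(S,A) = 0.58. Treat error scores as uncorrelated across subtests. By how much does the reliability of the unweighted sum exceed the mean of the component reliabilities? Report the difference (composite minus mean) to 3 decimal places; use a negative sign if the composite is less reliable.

0.134

Var(sum) = 2 + 1.16 = 3.16; true-score variance = 1.27 + 1.16 = 2.43; composite reliability = 0.7690.
Mean component reliability = 0.6350.
Difference = 0.7690 − 0.6350 = 0.134.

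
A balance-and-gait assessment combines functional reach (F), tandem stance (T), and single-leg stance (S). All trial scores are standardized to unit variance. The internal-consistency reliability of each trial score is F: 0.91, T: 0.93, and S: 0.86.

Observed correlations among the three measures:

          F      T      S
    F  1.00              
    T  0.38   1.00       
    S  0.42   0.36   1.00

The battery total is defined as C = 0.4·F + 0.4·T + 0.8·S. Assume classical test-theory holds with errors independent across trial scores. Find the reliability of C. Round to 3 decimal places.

Var(C) = 0.4² + 0.4² + 0.8² + 2·[0.16·0.38 + 0.32·0.42 + 0.32·0.36] = 0.96 + 0.6208 = 1.5808.
Under uncorrelated errors the observed covariances equal the true-score covariances, so only the own-variance terms attenuate.
True-score variance = [0.4²·0.91 + 0.4²·0.93 + 0.8²·0.86] + 0.6208 = 0.8448 + 0.6208 = 1.4656.
Reliability = 1.4656 / 1.5808 = 0.927.

0.927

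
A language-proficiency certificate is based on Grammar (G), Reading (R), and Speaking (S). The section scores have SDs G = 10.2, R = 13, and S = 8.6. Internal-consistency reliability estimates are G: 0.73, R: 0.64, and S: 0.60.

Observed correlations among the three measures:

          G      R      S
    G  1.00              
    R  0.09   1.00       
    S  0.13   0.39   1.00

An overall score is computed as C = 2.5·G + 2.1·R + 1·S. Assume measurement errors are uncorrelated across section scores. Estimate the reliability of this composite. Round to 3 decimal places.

0.742

Var(C) = 2.5²·10.2² + 2.1²·13² + 8.6² + 2·[5.25·10.2·13·0.09 + 2.5·10.2·8.6·0.13 + 2.1·13·8.6·0.39] = 1469.5 + 365.453 = 1834.95.
Because errors are independent across components, Cov(Tᵢ,Tⱼ) = Cov(Xᵢ,Xⱼ); the off-diagonal part of the true-score variance is the same as above.
True-score variance = [2.5²·10.2²·0.73 + 2.1²·13²·0.64 + 8.6²·0.60] + 365.453 = 996.044 + 365.453 = 1361.5.
Reliability = 1361.5 / 1834.95 = 0.742.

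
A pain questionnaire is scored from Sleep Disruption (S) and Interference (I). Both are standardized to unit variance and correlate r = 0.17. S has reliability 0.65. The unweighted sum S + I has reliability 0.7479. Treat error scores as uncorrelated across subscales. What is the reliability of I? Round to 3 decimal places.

0.760

Var(S+I) = 2 + 2·0.17 = 2.340.
True-score variance = ρ_S + ρ_I + 2·0.17, so 0.7479 = (0.65 + ρ_I + 0.34) / 2.340.
ρ_I = 0.7479·2.340 − 0.65 − 0.34 = 0.760.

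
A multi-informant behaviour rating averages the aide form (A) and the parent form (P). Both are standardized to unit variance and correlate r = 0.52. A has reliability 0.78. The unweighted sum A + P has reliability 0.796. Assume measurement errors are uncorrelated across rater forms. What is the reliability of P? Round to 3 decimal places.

Var(A+P) = 2 + 2·0.52 = 3.040.
True-score variance = ρ_A + ρ_P + 2·0.52, so 0.796 = (0.78 + ρ_P + 1.04) / 3.040.
ρ_P = 0.796·3.040 − 0.78 − 1.04 = 0.600.

0.600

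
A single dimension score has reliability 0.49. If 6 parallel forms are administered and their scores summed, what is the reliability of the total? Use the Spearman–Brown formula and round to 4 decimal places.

ρ_k = kρ / (1 + (k−1)ρ) = 6·0.49 / (1 + 5·0.49) = 2.940 / 3.450 = 0.8522.

0.8522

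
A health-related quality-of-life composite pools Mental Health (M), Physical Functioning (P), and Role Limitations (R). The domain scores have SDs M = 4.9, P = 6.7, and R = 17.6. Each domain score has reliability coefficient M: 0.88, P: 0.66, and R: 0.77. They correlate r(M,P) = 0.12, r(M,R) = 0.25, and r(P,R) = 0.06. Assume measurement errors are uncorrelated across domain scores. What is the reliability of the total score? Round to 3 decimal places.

0.799

Var(M+P+R) = 4.9² + 6.7² + 17.6² + 2·[4.9·6.7·0.12 + 4.9·17.6·0.25 + 6.7·17.6·0.06] = 378.66 + 65.1496 = 443.81.
With uncorrelated errors the cross-covariances are all true-score covariance, so they carry over unchanged; only the diagonal terms shrink to ρᵢσᵢ².
True-score variance = [4.9²·0.88 + 6.7²·0.66 + 17.6²·0.77] + 65.1496 = 289.271 + 65.1496 = 354.421.
Reliability = 354.421 / 443.81 = 0.799.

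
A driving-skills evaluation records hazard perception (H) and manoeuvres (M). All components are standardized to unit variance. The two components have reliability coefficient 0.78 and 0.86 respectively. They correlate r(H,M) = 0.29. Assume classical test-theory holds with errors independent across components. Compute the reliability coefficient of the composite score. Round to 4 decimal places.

0.8605

Var(H+M) = 2 + 2·[0.29] = 2 + 0.58 = 2.58.
Under uncorrelated errors the observed covariances equal the true-score covariances, so only the own-variance terms attenuate.
True-score variance = [0.78 + 0.86] + 0.58 = 1.64 + 0.58 = 2.22.
Reliability = 2.22 / 2.58 = 0.8605.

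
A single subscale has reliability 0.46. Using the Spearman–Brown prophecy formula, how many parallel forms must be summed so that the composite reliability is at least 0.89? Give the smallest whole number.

k ≥ ρ*(1−ρ₁)/(ρ₁(1−ρ*)) = 0.89·0.54 / (0.46·0.11) = 9.498.
Smallest integer k = 10.

10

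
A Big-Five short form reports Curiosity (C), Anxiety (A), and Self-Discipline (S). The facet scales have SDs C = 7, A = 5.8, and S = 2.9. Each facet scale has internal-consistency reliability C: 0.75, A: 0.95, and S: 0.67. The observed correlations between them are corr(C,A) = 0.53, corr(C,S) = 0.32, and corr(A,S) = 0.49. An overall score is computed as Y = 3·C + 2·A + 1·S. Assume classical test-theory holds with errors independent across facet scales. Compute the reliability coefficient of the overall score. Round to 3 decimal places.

Var(Y) = 3²·7² + 2²·5.8² + 2.9² + 2·[6·7·5.8·0.53 + 3·7·2.9·0.32 + 2·5.8·2.9·0.49] = 583.97 + 330.159 = 914.129.
Because errors are independent across components, Cov(Tᵢ,Tⱼ) = Cov(Xᵢ,Xⱼ); the off-diagonal part of the true-score variance is the same as above.
True-score variance = [3²·7²·0.75 + 2²·5.8²·0.95 + 2.9²·0.67] + 330.159 = 464.217 + 330.159 = 794.376.
Reliability = 794.376 / 914.129 = 0.869.

0.869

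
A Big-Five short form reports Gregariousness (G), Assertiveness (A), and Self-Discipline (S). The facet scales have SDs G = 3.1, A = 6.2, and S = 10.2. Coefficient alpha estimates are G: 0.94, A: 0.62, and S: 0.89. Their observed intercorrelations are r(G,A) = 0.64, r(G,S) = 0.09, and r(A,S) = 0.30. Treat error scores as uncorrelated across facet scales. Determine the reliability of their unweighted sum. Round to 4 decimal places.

0.8791

Var(G+A+S) = 3.1² + 6.2² + 10.2² + 2·[3.1·6.2·0.64 + 3.1·10.2·0.09 + 6.2·10.2·0.30] = 152.09 + 68.2372 = 220.327.
Under uncorrelated errors the observed covariances equal the true-score covariances, so only the own-variance terms attenuate.
True-score variance = [3.1²·0.94 + 6.2²·0.62 + 10.2²·0.89] + 68.2372 = 125.462 + 68.2372 = 193.699.
Reliability = 193.699 / 220.327 = 0.8791.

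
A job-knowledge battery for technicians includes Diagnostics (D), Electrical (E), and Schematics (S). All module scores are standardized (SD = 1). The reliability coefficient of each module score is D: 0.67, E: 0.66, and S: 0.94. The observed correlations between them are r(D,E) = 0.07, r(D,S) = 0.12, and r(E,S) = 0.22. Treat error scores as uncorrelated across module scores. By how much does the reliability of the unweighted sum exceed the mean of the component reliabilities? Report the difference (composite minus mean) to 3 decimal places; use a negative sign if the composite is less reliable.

0.052

Var(sum) = 3 + 0.82 = 3.82; true-score variance = 2.27 + 0.82 = 3.09; composite reliability = 0.8089.
Mean component reliability = 0.7567.
Difference = 0.8089 − 0.7567 = 0.052.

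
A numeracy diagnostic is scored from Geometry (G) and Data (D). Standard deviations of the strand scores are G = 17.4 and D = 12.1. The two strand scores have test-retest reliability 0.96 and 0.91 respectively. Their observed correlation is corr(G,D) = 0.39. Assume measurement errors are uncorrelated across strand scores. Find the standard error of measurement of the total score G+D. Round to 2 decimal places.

Var(total) = 449.17 + 164.221 = 613.391.
True-score variance = 423.883 + 164.221 = 588.104, so reliability = 0.9588.
Error variance = 613.391 − 588.104 = 25.2873; SEM = √25.2873 = 5.03.

5.03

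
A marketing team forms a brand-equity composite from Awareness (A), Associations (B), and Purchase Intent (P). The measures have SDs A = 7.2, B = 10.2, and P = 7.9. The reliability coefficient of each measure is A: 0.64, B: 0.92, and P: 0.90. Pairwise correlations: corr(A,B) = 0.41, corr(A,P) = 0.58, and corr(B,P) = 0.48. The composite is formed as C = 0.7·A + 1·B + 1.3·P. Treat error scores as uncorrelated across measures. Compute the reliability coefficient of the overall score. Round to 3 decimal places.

0.936

Var(C) = 0.7²·7.2² + 10.2² + 1.3²·7.9² + 2·[0.7·7.2·10.2·0.41 + 0.91·7.2·7.9·0.58 + 1.3·10.2·7.9·0.48] = 234.915 + 202.761 = 437.675.
Under uncorrelated errors the observed covariances equal the true-score covariances, so only the own-variance terms attenuate.
True-score variance = [0.7²·7.2²·0.64 + 10.2²·0.92 + 1.3²·7.9²·0.90] + 202.761 = 206.899 + 202.761 = 409.66.
Reliability = 409.66 / 437.675 = 0.936.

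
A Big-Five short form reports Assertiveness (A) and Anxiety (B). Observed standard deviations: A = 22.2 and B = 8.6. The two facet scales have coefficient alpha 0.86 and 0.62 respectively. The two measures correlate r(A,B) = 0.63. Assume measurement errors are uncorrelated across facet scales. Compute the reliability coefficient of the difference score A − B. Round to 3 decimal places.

Var(A−B) = 22.2² + 8.6² − 2·22.2·8.6·0.63 = 566.8 − 240.559 = 326.241.
Because errors are independent across components, Cov(Tᵢ,Tⱼ) = Cov(Xᵢ,Xⱼ); the off-diagonal part of the true-score variance is the same as above.
True-score variance = [22.2²·0.86 + 8.6²·0.62] − 240.559 = 469.698 − 240.559 = 229.138.
Reliability = 229.138 / 326.241 = 0.702.

0.702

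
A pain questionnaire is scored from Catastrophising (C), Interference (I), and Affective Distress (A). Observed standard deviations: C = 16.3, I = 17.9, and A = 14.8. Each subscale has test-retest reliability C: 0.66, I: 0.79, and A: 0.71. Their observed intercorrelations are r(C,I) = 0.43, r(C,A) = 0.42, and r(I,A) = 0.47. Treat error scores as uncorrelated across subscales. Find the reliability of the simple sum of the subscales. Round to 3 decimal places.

Var(C+I+A) = 16.3² + 17.9² + 14.8² + 2·[16.3·17.9·0.43 + 16.3·14.8·0.42 + 17.9·14.8·0.47] = 805.14 + 702.589 = 1507.73.
With uncorrelated errors the cross-covariances are all true-score covariance, so they carry over unchanged; only the diagonal terms shrink to ρᵢσᵢ².
True-score variance = [16.3²·0.66 + 17.9²·0.79 + 14.8²·0.71] + 702.589 = 583.998 + 702.589 = 1286.59.
Reliability = 1286.59 / 1507.73 = 0.853.

0.853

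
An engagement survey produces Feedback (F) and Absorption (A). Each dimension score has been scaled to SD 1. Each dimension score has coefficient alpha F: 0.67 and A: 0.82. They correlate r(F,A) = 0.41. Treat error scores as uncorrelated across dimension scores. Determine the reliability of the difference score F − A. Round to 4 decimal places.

Var(F−A) = 1 + 1 − 2·0.41 = 2 − 0.82 = 1.18.
With uncorrelated errors the cross-covariances are all true-score covariance, so they carry over unchanged; only the diagonal terms shrink to ρᵢσᵢ².
True-score variance = [0.67 + 0.82] − 0.82 = 1.49 − 0.82 = 0.67.
Reliability = 0.67 / 1.18 = 0.5678.

0.5678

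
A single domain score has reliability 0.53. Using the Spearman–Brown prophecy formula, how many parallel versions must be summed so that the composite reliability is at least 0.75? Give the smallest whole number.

k ≥ ρ*(1−ρ₁)/(ρ₁(1−ρ*)) = 0.75·0.47 / (0.53·0.25) = 2.660.
Smallest integer k = 3.

3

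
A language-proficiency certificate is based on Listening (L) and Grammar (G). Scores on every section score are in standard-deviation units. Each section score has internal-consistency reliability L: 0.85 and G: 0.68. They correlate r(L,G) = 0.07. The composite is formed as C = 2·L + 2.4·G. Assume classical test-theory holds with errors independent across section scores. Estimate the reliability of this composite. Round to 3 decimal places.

0.766

Var(C) = 2² + 2.4² + 2·[4.8·0.07] = 9.76 + 0.672 = 10.432.
Under uncorrelated errors the observed covariances equal the true-score covariances, so only the own-variance terms attenuate.
True-score variance = [2²·0.85 + 2.4²·0.68] + 0.672 = 7.3168 + 0.672 = 7.9888.
Reliability = 7.9888 / 10.432 = 0.766.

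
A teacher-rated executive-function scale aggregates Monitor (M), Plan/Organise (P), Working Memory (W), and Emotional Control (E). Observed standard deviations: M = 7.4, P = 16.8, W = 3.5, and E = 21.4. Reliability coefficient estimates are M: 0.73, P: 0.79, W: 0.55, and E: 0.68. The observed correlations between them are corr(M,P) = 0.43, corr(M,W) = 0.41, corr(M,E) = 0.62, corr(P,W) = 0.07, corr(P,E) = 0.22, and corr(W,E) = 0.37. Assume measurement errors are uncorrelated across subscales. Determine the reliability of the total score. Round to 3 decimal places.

Var(M+P+W+E) = 7.4² + 16.8² + 3.5² + 21.4² + 2·[7.4·16.8·0.43 + 7.4·3.5·0.41 + 7.4·21.4·0.62 + 16.8·3.5·0.07 + 16.8·21.4·0.22 + 3.5·21.4·0.37] = 807.21 + 546.366 = 1353.58.
Because errors are independent across components, Cov(Tᵢ,Tⱼ) = Cov(Xᵢ,Xⱼ); the off-diagonal part of the true-score variance is the same as above.
True-score variance = [7.4²·0.73 + 16.8²·0.79 + 3.5²·0.55 + 21.4²·0.68] + 546.366 = 581.095 + 546.366 = 1127.46.
Reliability = 1127.46 / 1353.58 = 0.833.

0.833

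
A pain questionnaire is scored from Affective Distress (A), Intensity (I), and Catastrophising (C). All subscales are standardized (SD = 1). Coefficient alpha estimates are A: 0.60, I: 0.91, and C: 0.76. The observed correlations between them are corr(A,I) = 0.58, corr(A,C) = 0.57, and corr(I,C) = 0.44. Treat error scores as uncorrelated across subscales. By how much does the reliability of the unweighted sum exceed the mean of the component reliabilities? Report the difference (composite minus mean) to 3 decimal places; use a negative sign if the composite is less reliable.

Var(sum) = 3 + 3.18 = 6.18; true-score variance = 2.27 + 3.18 = 5.45; composite reliability = 0.8819.
Mean component reliability = 0.7567.
Difference = 0.8819 − 0.7567 = 0.125.

0.125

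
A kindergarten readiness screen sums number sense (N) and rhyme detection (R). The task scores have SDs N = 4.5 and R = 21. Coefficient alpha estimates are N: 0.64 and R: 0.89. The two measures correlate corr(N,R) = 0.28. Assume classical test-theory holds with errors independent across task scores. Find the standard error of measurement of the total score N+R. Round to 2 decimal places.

7.47

Var(total) = 461.25 + 52.92 = 514.17.
True-score variance = 405.45 + 52.92 = 458.37, so reliability = 0.8915.
Error variance = 514.17 − 458.37 = 55.8; SEM = √55.8 = 7.47.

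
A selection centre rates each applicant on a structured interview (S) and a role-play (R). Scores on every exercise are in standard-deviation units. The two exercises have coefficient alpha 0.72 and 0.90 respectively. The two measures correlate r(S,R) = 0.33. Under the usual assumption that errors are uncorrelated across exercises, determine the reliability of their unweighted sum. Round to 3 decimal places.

Var(S+R) = 2 + 2·[0.33] = 2 + 0.66 = 2.66.
Because errors are independent across components, Cov(Tᵢ,Tⱼ) = Cov(Xᵢ,Xⱼ); the off-diagonal part of the true-score variance is the same as above.
True-score variance = [0.72 + 0.90] + 0.66 = 1.62 + 0.66 = 2.28.
Reliability = 2.28 / 2.66 = 0.857.

0.857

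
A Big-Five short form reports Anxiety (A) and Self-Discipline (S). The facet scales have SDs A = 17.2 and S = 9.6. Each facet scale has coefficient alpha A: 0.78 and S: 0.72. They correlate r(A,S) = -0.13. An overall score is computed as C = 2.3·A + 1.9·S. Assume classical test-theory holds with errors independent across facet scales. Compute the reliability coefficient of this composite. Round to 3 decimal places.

Var(C) = 2.3²·17.2² + 1.9²·9.6² + 2·[4.37·17.2·9.6·(-0.13)] = 1897.69 − 187.609 = 1710.08.
Under uncorrelated errors the observed covariances equal the true-score covariances, so only the own-variance terms attenuate.
True-score variance = [2.3²·17.2²·0.78 + 1.9²·9.6²·0.72] − 187.609 = 1460.24 − 187.609 = 1272.63.
Reliability = 1272.63 / 1710.08 = 0.744.

0.744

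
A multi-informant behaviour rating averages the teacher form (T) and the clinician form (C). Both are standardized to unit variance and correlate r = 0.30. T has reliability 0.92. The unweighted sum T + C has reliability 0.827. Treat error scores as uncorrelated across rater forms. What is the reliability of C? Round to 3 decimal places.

0.630

Var(T+C) = 2 + 2·0.30 = 2.600.
True-score variance = ρ_T + ρ_C + 2·0.30, so 0.827 = (0.92 + ρ_C + 0.60) / 2.600.
ρ_C = 0.827·2.600 − 0.92 − 0.60 = 0.630.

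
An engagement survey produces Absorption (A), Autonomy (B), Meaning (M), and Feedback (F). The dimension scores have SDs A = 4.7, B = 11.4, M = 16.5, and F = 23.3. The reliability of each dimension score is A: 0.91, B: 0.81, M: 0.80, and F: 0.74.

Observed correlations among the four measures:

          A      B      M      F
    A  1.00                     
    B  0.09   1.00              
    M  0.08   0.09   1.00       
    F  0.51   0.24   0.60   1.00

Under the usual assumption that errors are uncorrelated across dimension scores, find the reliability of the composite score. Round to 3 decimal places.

0.871

Var(A+B+M+F) = 4.7² + 11.4² + 16.5² + 23.3² + 2·[4.7·11.4·0.09 + 4.7·16.5·0.08 + 4.7·23.3·0.51 + 11.4·16.5·0.09 + 11.4·23.3·0.24 + 16.5·23.3·0.60] = 967.19 + 756.448 = 1723.64.
With uncorrelated errors the cross-covariances are all true-score covariance, so they carry over unchanged; only the diagonal terms shrink to ρᵢσᵢ².
True-score variance = [4.7²·0.91 + 11.4²·0.81 + 16.5²·0.80 + 23.3²·0.74] + 756.448 = 744.908 + 756.448 = 1501.36.
Reliability = 1501.36 / 1723.64 = 0.871.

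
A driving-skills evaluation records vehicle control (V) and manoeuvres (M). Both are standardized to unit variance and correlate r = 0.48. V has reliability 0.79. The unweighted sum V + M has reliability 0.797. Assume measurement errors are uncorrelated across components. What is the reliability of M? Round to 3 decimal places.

Var(V+M) = 2 + 2·0.48 = 2.960.
True-score variance = ρ_V + ρ_M + 2·0.48, so 0.797 = (0.79 + ρ_M + 0.96) / 2.960.
ρ_M = 0.797·2.960 − 0.79 − 0.96 = 0.609.

0.609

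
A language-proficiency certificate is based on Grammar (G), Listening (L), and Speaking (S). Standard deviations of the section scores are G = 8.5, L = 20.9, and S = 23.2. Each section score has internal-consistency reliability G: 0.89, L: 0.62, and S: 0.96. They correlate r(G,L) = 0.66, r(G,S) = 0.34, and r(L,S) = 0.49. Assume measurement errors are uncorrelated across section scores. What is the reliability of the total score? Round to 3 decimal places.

0.897

Var(G+L+S) = 8.5² + 20.9² + 23.2² + 2·[8.5·20.9·0.66 + 8.5·23.2·0.34 + 20.9·23.2·0.49] = 1047.3 + 843.776 = 1891.08.
Because errors are independent across components, Cov(Tᵢ,Tⱼ) = Cov(Xᵢ,Xⱼ); the off-diagonal part of the true-score variance is the same as above.
True-score variance = [8.5²·0.89 + 20.9²·0.62 + 23.2²·0.96] + 843.776 = 851.835 + 843.776 = 1695.61.
Reliability = 1695.61 / 1891.08 = 0.897.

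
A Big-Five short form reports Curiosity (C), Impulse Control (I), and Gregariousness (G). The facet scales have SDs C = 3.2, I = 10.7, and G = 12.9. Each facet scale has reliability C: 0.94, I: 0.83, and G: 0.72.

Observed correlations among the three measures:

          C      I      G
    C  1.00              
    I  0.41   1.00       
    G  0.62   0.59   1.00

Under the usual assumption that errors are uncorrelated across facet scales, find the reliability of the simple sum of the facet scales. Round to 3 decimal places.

0.875

Var(C+I+G) = 3.2² + 10.7² + 12.9² + 2·[3.2·10.7·0.41 + 3.2·12.9·0.62 + 10.7·12.9·0.59] = 291.14 + 242.139 = 533.279.
With uncorrelated errors the cross-covariances are all true-score covariance, so they carry over unchanged; only the diagonal terms shrink to ρᵢσᵢ².
True-score variance = [3.2²·0.94 + 10.7²·0.83 + 12.9²·0.72] + 242.139 = 224.467 + 242.139 = 466.607.
Reliability = 466.607 / 533.279 = 0.875.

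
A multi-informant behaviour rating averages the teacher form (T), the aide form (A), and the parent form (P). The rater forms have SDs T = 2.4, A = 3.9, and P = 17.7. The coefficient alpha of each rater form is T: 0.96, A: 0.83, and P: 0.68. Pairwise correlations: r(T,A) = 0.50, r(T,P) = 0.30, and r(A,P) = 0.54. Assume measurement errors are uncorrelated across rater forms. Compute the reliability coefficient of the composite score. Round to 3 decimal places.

0.768

Var(T+A+P) = 2.4² + 3.9² + 17.7² + 2·[2.4·3.9·0.50 + 2.4·17.7·0.30 + 3.9·17.7·0.54] = 334.26 + 109.4 = 443.66.
With uncorrelated errors the cross-covariances are all true-score covariance, so they carry over unchanged; only the diagonal terms shrink to ρᵢσᵢ².
True-score variance = [2.4²·0.96 + 3.9²·0.83 + 17.7²·0.68] + 109.4 = 231.191 + 109.4 = 340.591.
Reliability = 340.591 / 443.66 = 0.768.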